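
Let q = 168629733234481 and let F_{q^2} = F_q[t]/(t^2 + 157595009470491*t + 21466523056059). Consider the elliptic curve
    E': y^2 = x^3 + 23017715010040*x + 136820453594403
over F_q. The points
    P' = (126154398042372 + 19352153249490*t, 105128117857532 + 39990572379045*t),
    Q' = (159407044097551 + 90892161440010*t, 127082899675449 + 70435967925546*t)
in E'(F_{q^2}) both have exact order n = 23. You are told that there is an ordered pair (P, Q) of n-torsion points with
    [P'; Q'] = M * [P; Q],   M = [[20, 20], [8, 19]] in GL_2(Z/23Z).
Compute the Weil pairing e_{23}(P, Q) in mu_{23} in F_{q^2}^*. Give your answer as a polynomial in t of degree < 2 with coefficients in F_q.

The 23-Weil pairing on E[23] over F_{168629733234481} is alternating-bilinear: e_{23}(P',Q') = e_{23}(P,Q)^det(M).
Hence e(P,Q) = e(P',Q')^{16} where 16 = 13^{-1} mod 23.
n = 23 = (10111)_2 (5 bits, wt 4); accumulate f_{23,P'}(Q'+S)/f_{23,P'}(S) along the 4-step ladder.
f_P(D_Q)/f_Q(D_P) = 1756203152482 + 64728723035950*t.
(1756203152482 + 64728723035950*t)^{16} mod (168629733234481,f) = 82674996867149 + 58194481952387*t.

82674996867149 + 58194481952387*t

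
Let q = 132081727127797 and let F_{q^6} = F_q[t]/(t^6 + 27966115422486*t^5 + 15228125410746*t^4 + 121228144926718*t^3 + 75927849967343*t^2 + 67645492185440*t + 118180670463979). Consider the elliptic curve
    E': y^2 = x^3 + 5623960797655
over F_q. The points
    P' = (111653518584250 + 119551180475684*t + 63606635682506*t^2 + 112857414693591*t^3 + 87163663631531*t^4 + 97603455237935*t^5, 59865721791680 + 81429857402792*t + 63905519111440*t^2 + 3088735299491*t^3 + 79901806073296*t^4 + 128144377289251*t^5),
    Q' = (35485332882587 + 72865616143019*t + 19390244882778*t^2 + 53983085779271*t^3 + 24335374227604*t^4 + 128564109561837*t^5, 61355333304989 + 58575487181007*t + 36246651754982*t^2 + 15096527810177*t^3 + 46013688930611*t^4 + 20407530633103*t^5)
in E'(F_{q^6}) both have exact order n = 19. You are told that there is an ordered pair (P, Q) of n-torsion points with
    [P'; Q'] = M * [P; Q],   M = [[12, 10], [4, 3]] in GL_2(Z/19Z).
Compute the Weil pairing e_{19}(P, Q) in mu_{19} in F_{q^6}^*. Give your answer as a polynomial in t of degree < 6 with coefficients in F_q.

78922657090654 + 15628687402507*t + 66426368951568*t^2 + 21082151872940*t^3 + 20291422478087*t^4 + 31859932057564*t^5

The 19-Weil pairing on E[19] over F_{132081727127797} is alternating-bilinear: e_{19}(P',Q') = e_{19}(P,Q)^det(M).
So e_{19}(P,Q) = e_{19}(P',Q')^{14}, since 15*14 = 1 mod 19.
5-bit Miller (10011) on E'/F_{132081727127797} with a'=0, b'=5623960797655: accumulate tangent/chord ratios at Q'+S and P'+S'.
f_P(D_Q)/f_Q(D_P) = 64765062552720 + 113550048478262*t + 30476271128680*t^2 + 45571430801222*t^3 + 52170690982128*t^4 + 28564955886437*t^5.
e_{19}(P,Q) = (64765062552720 + 113550048478262*t + 30476271128680*t^2 + 45571430801222*t^3 + 52170690982128*t^4 + 28564955886437*t^5)^{14} = 78922657090654 + 15628687402507*t + 66426368951568*t^2 + 21082151872940*t^3 + 20291422478087*t^4 + 31859932057564*t^5.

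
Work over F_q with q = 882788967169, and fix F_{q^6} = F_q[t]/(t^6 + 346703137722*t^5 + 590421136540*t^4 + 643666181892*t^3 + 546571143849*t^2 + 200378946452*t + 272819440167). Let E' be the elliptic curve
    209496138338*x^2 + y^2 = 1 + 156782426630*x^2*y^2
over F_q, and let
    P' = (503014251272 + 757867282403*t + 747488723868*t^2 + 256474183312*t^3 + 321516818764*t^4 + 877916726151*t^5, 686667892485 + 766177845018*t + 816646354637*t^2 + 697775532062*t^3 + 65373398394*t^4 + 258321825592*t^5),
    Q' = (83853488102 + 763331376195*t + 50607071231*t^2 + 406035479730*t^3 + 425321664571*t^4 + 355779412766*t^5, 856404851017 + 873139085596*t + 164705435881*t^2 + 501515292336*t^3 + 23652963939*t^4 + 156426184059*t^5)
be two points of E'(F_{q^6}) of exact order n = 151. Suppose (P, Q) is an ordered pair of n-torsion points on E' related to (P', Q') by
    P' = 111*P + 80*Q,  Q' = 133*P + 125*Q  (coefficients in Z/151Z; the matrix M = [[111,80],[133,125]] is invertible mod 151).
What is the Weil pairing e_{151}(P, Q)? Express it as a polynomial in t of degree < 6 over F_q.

The 151-Weil pairing on E[151] over F_{882788967169} is alternating-bilinear: e_{151}(P',Q') = e_{151}(P,Q)^det(M).
111*125 - 80*133 = 3235; reduced mod 151: det = 64, inverse 59.
Map (x,y)_Ed via u=(1+y)/(1-y), v=(1+y)/((1-y)x) to Montgomery A=64074154764,B=138911543064; then to (a',b')=(0,764406949564).
Double-and-add over 10010111: 8-1 doublings, 5-1 additions; each step l_{T,T}/v_{2T} or l_{T,P'}/v at Q'+S for random S.
e_{151}(P',Q') = 709704788337 + 189241855277*t + 533980551852*t^2 + 687878897175*t^3 + 623113017421*t^4 + 26985292759*t^5.
(709704788337 + 189241855277*t + 533980551852*t^2 + 687878897175*t^3 + 623113017421*t^4 + 26985292759*t^5)^{59} mod (882788967169,f) = 205011717396 + 745005971226*t + 485429765782*t^2 + 368946683897*t^3 + 501154221537*t^4 + 265227841160*t^5.

205011717396 + 745005971226*t + 485429765782*t^2 + 368946683897*t^3 + 501154221537*t^4 + 265227841160*t^5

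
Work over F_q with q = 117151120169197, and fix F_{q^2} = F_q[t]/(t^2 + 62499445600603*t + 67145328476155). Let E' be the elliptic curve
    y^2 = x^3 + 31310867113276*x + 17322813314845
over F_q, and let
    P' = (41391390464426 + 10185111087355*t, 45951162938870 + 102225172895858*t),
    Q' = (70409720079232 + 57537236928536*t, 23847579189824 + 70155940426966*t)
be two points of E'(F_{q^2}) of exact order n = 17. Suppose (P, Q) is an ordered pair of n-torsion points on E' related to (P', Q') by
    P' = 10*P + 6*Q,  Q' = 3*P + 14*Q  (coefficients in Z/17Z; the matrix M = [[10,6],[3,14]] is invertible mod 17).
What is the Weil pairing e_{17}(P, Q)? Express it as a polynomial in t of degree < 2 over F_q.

64192681523055 + 89317891507390*t

e_{17} is bilinear + alternating on E[17], so e_{17}(10*P + 6*Q, 3*P + 14*Q) = e_{17}(P,Q)^(10*14-6*3).
10*14 - 6*3 = 122; reduced mod 17: det = 3, inverse 6.
Build f_{17,P'} and f_{17,Q'} via the 5-bit ladder of 17=10001_2; evaluate at shifted divisors; quotient in F_{117151120169197^2}.
The quotient is 112268332667546 + 88701291004063*t.
Finally e_{17}(P,Q) = 64192681523055 + 89317891507390*t.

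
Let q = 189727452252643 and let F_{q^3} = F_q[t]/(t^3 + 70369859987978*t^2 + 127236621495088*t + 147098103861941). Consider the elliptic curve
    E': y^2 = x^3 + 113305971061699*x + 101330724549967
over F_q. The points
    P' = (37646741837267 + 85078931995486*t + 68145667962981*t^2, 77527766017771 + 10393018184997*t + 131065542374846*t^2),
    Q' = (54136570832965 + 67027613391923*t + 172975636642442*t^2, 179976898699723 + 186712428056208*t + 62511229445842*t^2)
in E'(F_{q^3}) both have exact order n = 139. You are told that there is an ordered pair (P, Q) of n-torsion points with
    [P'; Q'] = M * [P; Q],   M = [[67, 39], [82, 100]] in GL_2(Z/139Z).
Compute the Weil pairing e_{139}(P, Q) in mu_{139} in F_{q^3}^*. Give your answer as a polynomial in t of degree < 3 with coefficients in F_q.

Since e_{139}(P,P)=e_{139}(Q,Q)=1 and e_{139}(Q,P)=e_{139}(P,Q)^{-1}, expanding e_{139}(67*P + 39*Q,82*P + 100*Q) leaves e(P,Q)^det(M).
det(M) mod 139 = 27; its inverse in (Z/139)^* is 103 (check: 27*103 mod 139 = 1).
n = 139 = (10001011)_2 (8 bits, wt 4); accumulate f_{139,P'}(Q'+S)/f_{139,P'}(S) along the 7-step ladder.
f_P(D_Q)/f_Q(D_P) = 16507715008801 + 171433289031765*t + 47739363137422*t^2.
e_{139}(P,Q) = (16507715008801 + 171433289031765*t + 47739363137422*t^2)^{103} = 184119065442953 + 111597056319012*t + 155539114950900*t^2.

184119065442953 + 111597056319012*t + 155539114950900*t^2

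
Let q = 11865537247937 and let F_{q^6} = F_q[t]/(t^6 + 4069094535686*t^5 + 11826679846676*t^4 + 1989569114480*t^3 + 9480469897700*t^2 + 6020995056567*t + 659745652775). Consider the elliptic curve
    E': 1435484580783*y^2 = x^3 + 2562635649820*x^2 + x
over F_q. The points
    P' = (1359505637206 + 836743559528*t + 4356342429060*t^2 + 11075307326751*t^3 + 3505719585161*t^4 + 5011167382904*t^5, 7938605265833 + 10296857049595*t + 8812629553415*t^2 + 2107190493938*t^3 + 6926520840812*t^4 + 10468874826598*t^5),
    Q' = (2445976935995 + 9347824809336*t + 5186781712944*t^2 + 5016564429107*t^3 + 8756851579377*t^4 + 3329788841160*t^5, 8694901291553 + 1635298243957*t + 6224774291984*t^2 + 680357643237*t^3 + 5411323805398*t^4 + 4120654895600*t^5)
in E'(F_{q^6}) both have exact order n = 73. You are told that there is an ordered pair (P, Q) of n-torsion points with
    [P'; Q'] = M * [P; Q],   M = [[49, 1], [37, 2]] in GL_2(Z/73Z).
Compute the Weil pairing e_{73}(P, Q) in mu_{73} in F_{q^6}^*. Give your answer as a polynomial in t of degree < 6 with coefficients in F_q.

978963427349 + 1933227047201*t + 8648278041400*t^2 + 4126053612550*t^3 + 1551317143377*t^4 + 10635025166143*t^5

e_{73} is bilinear + alternating on E[73], so e_{73}(49*P + 1*Q, 37*P + 2*Q) = e_{73}(P,Q)^(49*2-1*37).
Inverting 61 mod 73: 6. Thus e_{73}(P,Q) = e(P',Q')^{6}.
Set x_W=1653725162338*u+8208939309108, y_W=1653725162338*v; then E': y_W^2=x_W^3+7823135917077*x_W+10007989073540.
7-bit Miller (1001001) on E'/F_{11865537247937} with a'=7823135917077, b'=10007989073540: accumulate tangent/chord ratios at Q'+S and P'+S'.
e_{73}(P',Q') = 1365937291297 + 2491042336535*t + 8463741263560*t^2 + 5042955052340*t^3 + 9821370627632*t^4 + 8738817269841*t^5.
Raise to 6: e(P,Q) = 978963427349 + 1933227047201*t + 8648278041400*t^2 + 4126053612550*t^3 + 1551317143377*t^4 + 10635025166143*t^5 in mu_{73}.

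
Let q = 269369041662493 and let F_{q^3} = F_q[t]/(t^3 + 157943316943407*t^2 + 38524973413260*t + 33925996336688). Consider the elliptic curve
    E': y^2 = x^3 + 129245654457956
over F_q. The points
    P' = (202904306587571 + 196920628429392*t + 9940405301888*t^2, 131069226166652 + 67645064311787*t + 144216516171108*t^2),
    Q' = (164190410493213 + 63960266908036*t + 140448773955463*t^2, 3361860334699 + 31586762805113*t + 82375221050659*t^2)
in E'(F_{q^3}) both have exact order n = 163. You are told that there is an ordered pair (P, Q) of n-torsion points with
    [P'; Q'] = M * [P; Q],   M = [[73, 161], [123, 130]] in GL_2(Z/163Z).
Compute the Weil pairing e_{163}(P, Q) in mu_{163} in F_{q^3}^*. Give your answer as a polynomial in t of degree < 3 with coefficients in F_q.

42660212883330 + 182352623606632*t + 232830622792836*t^2

e_{163} is bilinear + alternating on E[163], so e_{163}(73*P + 161*Q, 123*P + 130*Q) = e_{163}(P,Q)^(73*130-161*123).
Inverting 119 mod 163: 100. Thus e_{163}(P,Q) = e(P',Q')^{100}.
Miller loop for e_{163} over F_{269369041662493^3}: bits of 163 = 10100011; 7 double steps + 3 add steps, l/v at each.
So e_{163}(P',Q') = 11248471674026 + 52573256233574*t + 60988671099513*t^2.
(11248471674026 + 52573256233574*t + 60988671099513*t^2)^{100} mod (269369041662493,f) = 42660212883330 + 182352623606632*t + 232830622792836*t^2.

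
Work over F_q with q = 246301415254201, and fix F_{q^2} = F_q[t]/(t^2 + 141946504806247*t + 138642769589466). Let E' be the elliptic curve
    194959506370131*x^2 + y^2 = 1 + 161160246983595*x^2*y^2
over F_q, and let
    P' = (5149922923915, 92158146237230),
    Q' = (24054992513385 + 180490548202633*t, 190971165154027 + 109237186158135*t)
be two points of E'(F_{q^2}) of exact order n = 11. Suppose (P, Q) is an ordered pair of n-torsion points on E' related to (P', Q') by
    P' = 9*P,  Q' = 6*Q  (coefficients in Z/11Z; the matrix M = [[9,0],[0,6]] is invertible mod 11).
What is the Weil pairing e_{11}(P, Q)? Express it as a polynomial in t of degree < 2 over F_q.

143927576119560 + 239208593337078*t

Alternating bilinearity on E[11] (values in mu_{11} in F_{246301415254201^2}) gives e(P',Q') = e(P,Q)^det(M).
Inverting 10 mod 11: 10. Thus e_{11}(P,Q) = e(P',Q')^{10}.
Edwards a_E,d_E -> Montgomery A=58037577060280,B=237051420418512 -> Weierstrass 67713243202366,152592306858789 via alpha=59353292225621,beta=8449814846634.
Run Miller on y^2=x^3+67713243202366*x+152592306858789 over F_{246301415254201}: ladder 1011 (4 bits); e = f_P(D_Q)/f_Q(D_P).
f_P(D_Q)/f_Q(D_P) = 29866521913502 + 7092821917123*t.
Thus e_{11}(P,Q) = 143927576119560 + 239208593337078*t.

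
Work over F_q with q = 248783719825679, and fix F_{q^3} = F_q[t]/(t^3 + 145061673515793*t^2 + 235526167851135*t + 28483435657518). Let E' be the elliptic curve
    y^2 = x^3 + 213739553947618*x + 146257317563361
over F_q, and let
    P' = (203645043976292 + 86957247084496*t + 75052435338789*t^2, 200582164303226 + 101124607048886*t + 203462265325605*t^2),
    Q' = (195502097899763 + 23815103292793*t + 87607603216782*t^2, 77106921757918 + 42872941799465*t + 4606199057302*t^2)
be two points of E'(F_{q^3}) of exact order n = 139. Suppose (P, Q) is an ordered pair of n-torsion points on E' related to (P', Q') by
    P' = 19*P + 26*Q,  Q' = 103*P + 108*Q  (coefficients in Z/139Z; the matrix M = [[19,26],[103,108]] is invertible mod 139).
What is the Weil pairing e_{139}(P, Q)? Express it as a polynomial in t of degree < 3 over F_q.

228656521971088 + 123891178666671*t + 224177012652442*t^2

e_{139}(aP+bQ,cP+dQ) = e_{139}(P,Q)^(ad-bc); with (a,b,c,d)=(19,26,103,108) this gives the det-139 law.
So e_{139}(P,Q) = e_{139}(P',Q')^{137}, since 69*137 = 1 mod 139.
Miller loop for e_{139} over F_{248783719825679^3}: bits of 139 = 10001011; 7 double steps + 3 add steps, l/v at each.
Miller gives e_{139}(P',Q') = 208116202370114 + 4673454727333*t + 56751397223527*t^2 in F_{248783719825679^3}.
e_{139}(P,Q) = (208116202370114 + 4673454727333*t + 56751397223527*t^2)^{137} = 228656521971088 + 123891178666671*t + 224177012652442*t^2.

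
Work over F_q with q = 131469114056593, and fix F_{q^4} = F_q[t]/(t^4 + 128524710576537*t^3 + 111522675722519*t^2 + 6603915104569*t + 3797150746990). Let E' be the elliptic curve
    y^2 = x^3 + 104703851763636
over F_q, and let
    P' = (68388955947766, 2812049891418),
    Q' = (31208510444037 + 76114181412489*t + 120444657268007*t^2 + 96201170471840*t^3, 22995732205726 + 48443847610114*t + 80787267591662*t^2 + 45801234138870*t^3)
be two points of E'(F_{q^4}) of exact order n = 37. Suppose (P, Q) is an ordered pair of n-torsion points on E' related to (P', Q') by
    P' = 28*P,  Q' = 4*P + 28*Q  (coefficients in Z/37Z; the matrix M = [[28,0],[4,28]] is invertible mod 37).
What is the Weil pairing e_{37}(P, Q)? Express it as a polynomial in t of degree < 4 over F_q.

5083973390556 + 14689433595130*t + 81729837835796*t^2 + 96155001677222*t^3

Under M = [[28,0],[4,28]] in GL_2(Z/37), e_{37}(P',Q') = e_{37}(P,Q)^(28*28-0*4 mod 37).
det(M) mod 37 = 7; its inverse in (Z/37)^* is 16 (check: 7*16 mod 37 = 1).
n = 37 = (100101)_2 (6 bits, wt 3); accumulate f_{37,P'}(Q'+S)/f_{37,P'}(S) along the 5-step ladder.
e_{37}(P',Q') = 127535893465551 + 2311872674611*t + 93650966547669*t^2 + 26732721473176*t^3.
Hence e(P,Q) = 5083973390556 + 14689433595130*t + 81729837835796*t^2 + 96155001677222*t^3 in F_{131469114056593^4}^*.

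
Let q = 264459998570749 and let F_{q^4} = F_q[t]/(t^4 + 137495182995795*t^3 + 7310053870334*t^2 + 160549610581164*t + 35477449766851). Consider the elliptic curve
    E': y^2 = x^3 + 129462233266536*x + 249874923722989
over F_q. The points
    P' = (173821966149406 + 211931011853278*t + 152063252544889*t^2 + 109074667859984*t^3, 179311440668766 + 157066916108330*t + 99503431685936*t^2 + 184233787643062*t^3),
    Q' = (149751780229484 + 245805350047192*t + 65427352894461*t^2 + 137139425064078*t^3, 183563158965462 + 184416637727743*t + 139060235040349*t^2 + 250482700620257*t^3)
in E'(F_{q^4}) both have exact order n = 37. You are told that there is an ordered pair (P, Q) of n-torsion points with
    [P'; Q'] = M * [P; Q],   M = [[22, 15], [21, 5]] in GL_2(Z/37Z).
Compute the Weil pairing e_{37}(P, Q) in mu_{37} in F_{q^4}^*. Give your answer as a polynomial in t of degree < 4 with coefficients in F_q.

Since e_{37}(P,P)=e_{37}(Q,Q)=1 and e_{37}(Q,P)=e_{37}(P,Q)^{-1}, expanding e_{37}(22*P + 15*Q,21*P + 5*Q) leaves e(P,Q)^det(M).
Hence e(P,Q) = e(P',Q')^{24} where 24 = 17^{-1} mod 37.
Build f_{37,P'} and f_{37,Q'} via the 6-bit ladder of 37=100101_2; evaluate at shifted divisors; quotient in F_{264459998570749^4}.
The quotient is 28024069373742 + 197072273774701*t + 154710606956888*t^2 + 199888238521801*t^3.
Thus e_{37}(P,Q) = 76542301229248 + 53372019662086*t + 73230804251786*t^2 + 209730404633717*t^3.

76542301229248 + 53372019662086*t + 73230804251786*t^2 + 209730404633717*t^3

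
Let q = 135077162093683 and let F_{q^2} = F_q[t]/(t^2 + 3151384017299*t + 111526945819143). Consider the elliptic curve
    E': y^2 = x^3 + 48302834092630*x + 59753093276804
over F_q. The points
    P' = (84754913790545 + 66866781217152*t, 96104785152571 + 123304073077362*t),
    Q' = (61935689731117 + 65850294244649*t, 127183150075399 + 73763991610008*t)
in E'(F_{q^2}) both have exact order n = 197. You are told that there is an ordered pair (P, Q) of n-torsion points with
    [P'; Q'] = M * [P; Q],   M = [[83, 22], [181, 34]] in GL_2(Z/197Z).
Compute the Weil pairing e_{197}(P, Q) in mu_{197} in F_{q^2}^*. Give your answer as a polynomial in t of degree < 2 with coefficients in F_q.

134039361657198 + 106212133545638*t

e_{197} is bilinear + alternating on E[197], so e_{197}(83*P + 22*Q, 181*P + 34*Q) = e_{197}(P,Q)^(83*34-22*181).
83*34 - 22*181 = -1160; reduced mod 197: det = 22, inverse 9.
8-bit Miller (11000101) on E'/F_{135077162093683} with a'=48302834092630, b'=59753093276804: accumulate tangent/chord ratios at Q'+S and P'+S'.
f_P(D_Q)/f_Q(D_P) = 118950030077879 + 73712794285363*t.
e_{197}(P,Q) = (118950030077879 + 73712794285363*t)^{9} = 134039361657198 + 106212133545638*t.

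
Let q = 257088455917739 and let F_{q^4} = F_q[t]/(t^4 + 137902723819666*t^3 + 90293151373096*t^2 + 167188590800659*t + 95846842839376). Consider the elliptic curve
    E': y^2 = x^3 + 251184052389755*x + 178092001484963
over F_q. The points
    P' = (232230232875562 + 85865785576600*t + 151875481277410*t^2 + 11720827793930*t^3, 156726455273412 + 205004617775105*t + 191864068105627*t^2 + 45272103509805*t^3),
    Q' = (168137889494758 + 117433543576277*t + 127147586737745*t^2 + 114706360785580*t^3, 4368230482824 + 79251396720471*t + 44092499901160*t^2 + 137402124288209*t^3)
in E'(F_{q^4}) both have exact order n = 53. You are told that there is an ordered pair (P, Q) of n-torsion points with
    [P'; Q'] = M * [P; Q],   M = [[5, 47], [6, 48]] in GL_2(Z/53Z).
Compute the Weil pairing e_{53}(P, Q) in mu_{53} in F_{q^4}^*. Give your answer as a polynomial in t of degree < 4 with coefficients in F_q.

Alternating bilinearity on E[53] (values in mu_{53} in F_{257088455917739^4}) gives e(P',Q') = e(P,Q)^det(M).
So e_{53}(P,Q) = e_{53}(P',Q')^{29}, since 11*29 = 1 mod 53.
Miller loop for e_{53} over F_{257088455917739^4}: bits of 53 = 110101; 5 double steps + 3 add steps, l/v at each.
Miller gives e_{53}(P',Q') = 215431541138353 + 36623361363818*t + 106336940035246*t^2 + 151119474509713*t^3 in F_{257088455917739^4}.
(215431541138353 + 36623361363818*t + 106336940035246*t^2 + 151119474509713*t^3)^{29} mod (257088455917739,f) = 87356626610431 + 60253460813746*t + 1315700275741*t^2 + 178892166902714*t^3.

87356626610431 + 60253460813746*t + 1315700275741*t^2 + 178892166902714*t^3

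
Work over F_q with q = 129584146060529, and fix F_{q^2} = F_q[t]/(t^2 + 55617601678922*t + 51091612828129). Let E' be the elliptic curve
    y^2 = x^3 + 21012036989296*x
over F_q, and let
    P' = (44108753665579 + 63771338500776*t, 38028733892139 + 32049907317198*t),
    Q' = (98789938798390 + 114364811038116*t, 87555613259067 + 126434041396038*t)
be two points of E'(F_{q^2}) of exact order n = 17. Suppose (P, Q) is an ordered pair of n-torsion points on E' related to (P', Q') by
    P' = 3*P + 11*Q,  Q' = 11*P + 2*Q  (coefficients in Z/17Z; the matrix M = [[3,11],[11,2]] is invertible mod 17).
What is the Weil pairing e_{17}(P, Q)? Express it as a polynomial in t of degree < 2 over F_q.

Under M = [[3,11],[11,2]] in GL_2(Z/17), e_{17}(P',Q') = e_{17}(P,Q)^(3*2-11*11 mod 17).
det(M) mod 17 = 4; its inverse in (Z/17)^* is 13 (check: 4*13 mod 17 = 1).
n = 17 = (10001)_2 (5 bits, wt 2); accumulate f_{17,P'}(Q'+S)/f_{17,P'}(S) along the 4-step ladder.
The quotient is 89731379707631 + 119743884872050*t.
Thus e_{17}(P,Q) = 12733385533031 + 49994475316768*t.

12733385533031 + 49994475316768*t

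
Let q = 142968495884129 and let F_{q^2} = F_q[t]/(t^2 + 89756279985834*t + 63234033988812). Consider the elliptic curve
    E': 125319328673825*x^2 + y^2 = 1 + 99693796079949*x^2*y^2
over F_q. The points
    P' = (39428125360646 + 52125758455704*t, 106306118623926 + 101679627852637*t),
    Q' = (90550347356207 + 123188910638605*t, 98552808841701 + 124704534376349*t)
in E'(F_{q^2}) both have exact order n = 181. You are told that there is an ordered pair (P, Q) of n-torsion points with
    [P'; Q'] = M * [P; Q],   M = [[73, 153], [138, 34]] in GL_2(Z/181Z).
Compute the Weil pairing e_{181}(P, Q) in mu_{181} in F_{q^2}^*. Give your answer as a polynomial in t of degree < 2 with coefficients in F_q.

e_{181} is bilinear + alternating on E[181], so e_{181}(73*P + 153*Q, 138*P + 34*Q) = e_{181}(P,Q)^(73*34-153*138).
So e_{181}(P,Q) = e_{181}(P',Q')^{33}, since 11*33 = 1 mod 181.
Edwards a_E,d_E -> Montgomery A=110869442542128,B=89221386859154 -> Weierstrass 72149246577411,0 via alpha=85158352753672,beta=6406383148469.
Run Miller on y^2=x^3+72149246577411*x over F_{142968495884129}: ladder 10110101 (8 bits); e = f_P(D_Q)/f_Q(D_P).
The quotient is 56769098813353 + 101714300121131*t.
Finally e_{181}(P,Q) = 134902086756524 + 122116775071405*t.

134902086756524 + 122116775071405*t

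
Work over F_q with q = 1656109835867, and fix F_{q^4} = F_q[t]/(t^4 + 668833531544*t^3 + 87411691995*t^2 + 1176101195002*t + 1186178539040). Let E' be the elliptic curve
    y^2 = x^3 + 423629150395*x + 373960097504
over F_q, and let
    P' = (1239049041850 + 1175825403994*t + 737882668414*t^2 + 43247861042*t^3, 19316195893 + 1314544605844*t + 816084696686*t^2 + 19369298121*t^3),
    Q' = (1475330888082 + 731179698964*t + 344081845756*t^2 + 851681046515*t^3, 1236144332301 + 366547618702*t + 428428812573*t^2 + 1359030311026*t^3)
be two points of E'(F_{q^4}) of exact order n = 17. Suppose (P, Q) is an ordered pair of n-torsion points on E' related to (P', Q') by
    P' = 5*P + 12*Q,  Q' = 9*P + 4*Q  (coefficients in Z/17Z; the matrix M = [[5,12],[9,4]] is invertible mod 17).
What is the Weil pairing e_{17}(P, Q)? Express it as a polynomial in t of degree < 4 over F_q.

The 17-Weil pairing on E[17] over F_{1656109835867} is alternating-bilinear: e_{17}(P',Q') = e_{17}(P,Q)^det(M).
5*4 - 12*9 = -88; reduced mod 17: det = 14, inverse 11.
n = 17 = (10001)_2 (5 bits, wt 2); accumulate f_{17,P'}(Q'+S)/f_{17,P'}(S) along the 4-step ladder.
f_P(D_Q)/f_Q(D_P) = 1236968987448 + 550841748130*t + 1270692968338*t^2 + 874057356607*t^3.
Thus e_{17}(P,Q) = 693836498356 + 1259903532501*t + 1462212567704*t^2 + 716766161190*t^3.

693836498356 + 1259903532501*t + 1462212567704*t^2 + 716766161190*t^3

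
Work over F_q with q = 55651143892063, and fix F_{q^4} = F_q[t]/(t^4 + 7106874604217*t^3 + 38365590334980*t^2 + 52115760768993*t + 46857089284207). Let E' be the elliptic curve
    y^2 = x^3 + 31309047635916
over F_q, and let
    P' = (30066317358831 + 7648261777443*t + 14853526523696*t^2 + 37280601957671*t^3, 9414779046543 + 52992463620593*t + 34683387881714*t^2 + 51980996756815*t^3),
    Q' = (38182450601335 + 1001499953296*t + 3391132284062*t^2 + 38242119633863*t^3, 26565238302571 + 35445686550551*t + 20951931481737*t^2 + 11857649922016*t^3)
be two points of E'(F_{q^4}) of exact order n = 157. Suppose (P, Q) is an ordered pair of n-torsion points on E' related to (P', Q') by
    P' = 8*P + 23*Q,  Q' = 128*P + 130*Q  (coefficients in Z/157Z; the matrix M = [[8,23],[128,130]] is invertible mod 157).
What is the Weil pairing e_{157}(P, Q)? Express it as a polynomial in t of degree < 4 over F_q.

42176478193631 + 12102840370884*t + 25834948137407*t^2 + 51530373771937*t^3

Alternating bilinearity on E[157] (values in mu_{157} in F_{55651143892063^4}) gives e(P',Q') = e(P,Q)^det(M).
Inverting 137 mod 157: 102. Thus e_{157}(P,Q) = e(P',Q')^{102}.
Run Miller on y^2=x^3+31309047635916 over F_{55651143892063}: ladder 10011101 (8 bits); e = f_P(D_Q)/f_Q(D_P).
Result: e(P',Q') = 16148000500359 + 2450373805332*t + 21320935784685*t^2 + 39439934873116*t^3.
e_{157}(P,Q) = (16148000500359 + 2450373805332*t + 21320935784685*t^2 + 39439934873116*t^3)^{102} = 42176478193631 + 12102840370884*t + 25834948137407*t^2 + 51530373771937*t^3.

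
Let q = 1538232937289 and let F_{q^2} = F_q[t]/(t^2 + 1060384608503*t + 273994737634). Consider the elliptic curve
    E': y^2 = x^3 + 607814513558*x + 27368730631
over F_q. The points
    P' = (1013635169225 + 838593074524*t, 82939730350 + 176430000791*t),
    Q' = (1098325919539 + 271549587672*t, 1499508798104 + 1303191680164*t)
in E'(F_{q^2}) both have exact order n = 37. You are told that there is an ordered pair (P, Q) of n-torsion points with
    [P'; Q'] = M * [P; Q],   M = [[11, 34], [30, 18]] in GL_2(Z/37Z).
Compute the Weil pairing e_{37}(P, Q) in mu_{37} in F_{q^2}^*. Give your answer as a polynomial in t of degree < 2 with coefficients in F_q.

e_{37} is bilinear + alternating on E[37], so e_{37}(11*P + 34*Q, 30*P + 18*Q) = e_{37}(P,Q)^(11*18-34*30).
Inverting 29 mod 37: 23. Thus e_{37}(P,Q) = e(P',Q')^{23}.
Build f_{37,P'} and f_{37,Q'} via the 6-bit ladder of 37=100101_2; evaluate at shifted divisors; quotient in F_{1538232937289^2}.
e_{37}(P',Q') = 834650919452 + 15786952179*t.
e_{37}(P,Q) = (834650919452 + 15786952179*t)^{23} = 845668531405 + 539900146759*t.

845668531405 + 539900146759*t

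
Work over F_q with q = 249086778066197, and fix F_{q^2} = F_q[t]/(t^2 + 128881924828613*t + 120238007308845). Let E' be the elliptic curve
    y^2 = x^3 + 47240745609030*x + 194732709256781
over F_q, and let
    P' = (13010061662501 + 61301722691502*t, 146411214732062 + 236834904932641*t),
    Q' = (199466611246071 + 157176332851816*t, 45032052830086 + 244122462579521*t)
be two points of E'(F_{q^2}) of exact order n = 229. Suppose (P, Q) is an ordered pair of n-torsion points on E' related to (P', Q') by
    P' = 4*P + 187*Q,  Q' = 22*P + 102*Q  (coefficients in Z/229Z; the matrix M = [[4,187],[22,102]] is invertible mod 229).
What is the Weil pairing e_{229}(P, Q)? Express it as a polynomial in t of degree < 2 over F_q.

170895311560180 + 112035245379127*t

Under M = [[4,187],[22,102]] in GL_2(Z/229), e_{229}(P',Q') = e_{229}(P,Q)^(4*102-187*22 mod 229).
Inverting 187 mod 229: 169. Thus e_{229}(P,Q) = e(P',Q')^{169}.
Miller loop for e_{229} over F_{249086778066197^2}: bits of 229 = 11100101; 7 double steps + 4 add steps, l/v at each.
So e_{229}(P',Q') = 111605533133364 + 102833267202586*t.
Thus e_{229}(P,Q) = 170895311560180 + 112035245379127*t.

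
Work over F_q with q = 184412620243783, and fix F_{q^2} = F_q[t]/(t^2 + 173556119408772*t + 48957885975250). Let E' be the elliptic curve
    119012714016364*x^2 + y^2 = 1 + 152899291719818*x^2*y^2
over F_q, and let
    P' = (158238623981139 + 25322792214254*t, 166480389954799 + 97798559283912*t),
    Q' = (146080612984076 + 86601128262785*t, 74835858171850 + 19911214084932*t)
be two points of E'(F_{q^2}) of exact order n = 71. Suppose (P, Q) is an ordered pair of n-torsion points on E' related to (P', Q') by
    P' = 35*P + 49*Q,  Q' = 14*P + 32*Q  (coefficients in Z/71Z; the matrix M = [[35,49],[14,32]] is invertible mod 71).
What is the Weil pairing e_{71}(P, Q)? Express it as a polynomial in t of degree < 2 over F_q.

The 71-Weil pairing on E[71] over F_{184412620243783} is alternating-bilinear: e_{71}(P',Q') = e_{71}(P,Q)^det(M).
35*32 - 49*14 = 434; reduced mod 71: det = 8, inverse 9.
Map (x,y)_Ed via u=(1+y)/(1-y), v=(1+y)/((1-y)x) to Montgomery A=50788660976985,B=41188942837012; then to (a',b')=(104033855772277,77780458676411).
Build f_{71,P'} and f_{71,Q'} via the 7-bit ladder of 71=1000111_2; evaluate at shifted divisors; quotient in F_{184412620243783^2}.
The quotient is 89677550545406 + 60548998536836*t.
Hence e(P,Q) = 142462811198168 + 143158219083973*t in F_{184412620243783^2}^*.

142462811198168 + 143158219083973*t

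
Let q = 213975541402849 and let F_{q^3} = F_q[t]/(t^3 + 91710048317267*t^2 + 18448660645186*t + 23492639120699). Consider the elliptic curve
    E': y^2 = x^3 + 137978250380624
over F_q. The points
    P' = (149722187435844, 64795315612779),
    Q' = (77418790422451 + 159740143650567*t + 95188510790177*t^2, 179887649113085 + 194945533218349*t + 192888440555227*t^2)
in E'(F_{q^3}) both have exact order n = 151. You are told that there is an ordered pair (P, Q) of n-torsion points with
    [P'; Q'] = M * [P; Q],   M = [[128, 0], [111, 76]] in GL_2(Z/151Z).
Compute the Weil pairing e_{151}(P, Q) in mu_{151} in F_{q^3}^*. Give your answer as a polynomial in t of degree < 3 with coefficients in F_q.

e_{151} is bilinear + alternating on E[151], so e_{151}(128*P, 111*P + 76*Q) = e_{151}(P,Q)^(128*76-0*111).
det M = 128*76 - 0*111 = 9728 = 64 (mod 151); 64^{-1} = 59 (mod 151).
Double-and-add over 10010111: 8-1 doublings, 5-1 additions; each step l_{T,T}/v_{2T} or l_{T,P'}/v at Q'+S for random S.
So e_{151}(P',Q') = 196580534979149 + 211957266756979*t + 198451402659356*t^2.
e_{151}(P,Q) = (196580534979149 + 211957266756979*t + 198451402659356*t^2)^{59} = 171808937757647 + 52773822031232*t + 104874840536503*t^2.

171808937757647 + 52773822031232*t + 104874840536503*t^2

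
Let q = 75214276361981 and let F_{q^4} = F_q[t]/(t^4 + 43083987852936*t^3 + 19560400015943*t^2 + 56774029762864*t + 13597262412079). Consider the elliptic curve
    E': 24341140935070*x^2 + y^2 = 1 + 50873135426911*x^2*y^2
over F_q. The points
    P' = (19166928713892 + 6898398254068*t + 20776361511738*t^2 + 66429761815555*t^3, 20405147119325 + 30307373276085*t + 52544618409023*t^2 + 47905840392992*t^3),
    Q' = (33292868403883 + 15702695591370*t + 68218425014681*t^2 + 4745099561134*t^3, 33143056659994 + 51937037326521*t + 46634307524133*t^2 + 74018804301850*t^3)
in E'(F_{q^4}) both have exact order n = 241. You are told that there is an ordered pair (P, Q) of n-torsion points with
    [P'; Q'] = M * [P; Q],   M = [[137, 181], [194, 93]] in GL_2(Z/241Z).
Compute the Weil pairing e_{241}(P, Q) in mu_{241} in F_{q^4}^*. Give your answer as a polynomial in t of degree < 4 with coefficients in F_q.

8350825955299 + 67984381168984*t + 59194863878882*t^2 + 45765499486957*t^3

Under M = [[137,181],[194,93]] in GL_2(Z/241), e_{241}(P',Q') = e_{241}(P,Q)^(137*93-181*194 mod 241).
Inverting 40 mod 241: 235. Thus e_{241}(P,Q) = e(P',Q')^{235}.
Edwards->Montgomery: u=(1+y)/(1-y), v=u/x -> 69919645742052v^2=u^3+u; then x_W=12170570467535u: y^2=x^3+11201624649855*x.
Build f_{241,P'} and f_{241,Q'} via the 8-bit ladder of 241=11110001_2; evaluate at shifted divisors; quotient in F_{75214276361981^4}.
e_{241}(P',Q') = 49895762922301 + 14831516309861*t + 37318905131258*t^2 + 18776569911107*t^3.
Hence e(P,Q) = 8350825955299 + 67984381168984*t + 59194863878882*t^2 + 45765499486957*t^3 in F_{75214276361981^4}^*.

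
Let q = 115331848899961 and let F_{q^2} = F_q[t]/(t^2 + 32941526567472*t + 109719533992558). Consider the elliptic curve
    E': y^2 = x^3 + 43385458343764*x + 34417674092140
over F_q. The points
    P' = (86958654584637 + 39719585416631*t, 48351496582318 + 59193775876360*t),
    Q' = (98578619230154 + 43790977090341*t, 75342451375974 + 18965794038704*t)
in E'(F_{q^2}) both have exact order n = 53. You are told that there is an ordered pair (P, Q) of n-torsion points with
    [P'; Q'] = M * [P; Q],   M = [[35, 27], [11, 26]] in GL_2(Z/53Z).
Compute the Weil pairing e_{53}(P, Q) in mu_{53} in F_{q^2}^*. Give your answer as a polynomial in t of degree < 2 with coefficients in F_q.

80685133481619 + 1543723808817*t

e_{53} is bilinear + alternating on E[53], so e_{53}(35*P + 27*Q, 11*P + 26*Q) = e_{53}(P,Q)^(35*26-27*11).
So e_{53}(P,Q) = e_{53}(P',Q')^{23}, since 30*23 = 1 mod 53.
Build f_{53,P'} and f_{53,Q'} via the 6-bit ladder of 53=110101_2; evaluate at shifted divisors; quotient in F_{115331848899961^2}.
The quotient is 64954474050883 + 20362457753760*t.
Raise to 23: e(P,Q) = 80685133481619 + 1543723808817*t in mu_{53}.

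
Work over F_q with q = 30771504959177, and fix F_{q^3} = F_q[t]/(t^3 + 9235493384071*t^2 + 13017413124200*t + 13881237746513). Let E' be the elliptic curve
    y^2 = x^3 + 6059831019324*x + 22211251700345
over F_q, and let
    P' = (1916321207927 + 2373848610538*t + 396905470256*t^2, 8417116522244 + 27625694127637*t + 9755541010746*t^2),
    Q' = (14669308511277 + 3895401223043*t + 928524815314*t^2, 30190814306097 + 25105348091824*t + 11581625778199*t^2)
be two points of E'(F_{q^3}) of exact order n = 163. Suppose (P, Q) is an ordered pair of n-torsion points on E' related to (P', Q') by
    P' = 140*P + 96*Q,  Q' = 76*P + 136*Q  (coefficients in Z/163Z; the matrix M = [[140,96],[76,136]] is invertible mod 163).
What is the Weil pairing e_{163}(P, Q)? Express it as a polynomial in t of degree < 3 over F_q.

1486978394543 + 3869618674948*t + 25620791499736*t^2

Alternating bilinearity on E[163] (values in mu_{163} in F_{30771504959177^3}) gives e(P',Q') = e(P,Q)^det(M).
Hence e(P,Q) = e(P',Q')^{102} where 102 = 8^{-1} mod 163.
8-bit Miller (10100011) on E'/F_{30771504959177} with a'=6059831019324, b'=22211251700345: accumulate tangent/chord ratios at Q'+S and P'+S'.
Miller gives e_{163}(P',Q') = 16215977898725 + 17638705420690*t + 6777123079683*t^2 in F_{30771504959177^3}.
e_{163}(P,Q) = (16215977898725 + 17638705420690*t + 6777123079683*t^2)^{102} = 1486978394543 + 3869618674948*t + 25620791499736*t^2.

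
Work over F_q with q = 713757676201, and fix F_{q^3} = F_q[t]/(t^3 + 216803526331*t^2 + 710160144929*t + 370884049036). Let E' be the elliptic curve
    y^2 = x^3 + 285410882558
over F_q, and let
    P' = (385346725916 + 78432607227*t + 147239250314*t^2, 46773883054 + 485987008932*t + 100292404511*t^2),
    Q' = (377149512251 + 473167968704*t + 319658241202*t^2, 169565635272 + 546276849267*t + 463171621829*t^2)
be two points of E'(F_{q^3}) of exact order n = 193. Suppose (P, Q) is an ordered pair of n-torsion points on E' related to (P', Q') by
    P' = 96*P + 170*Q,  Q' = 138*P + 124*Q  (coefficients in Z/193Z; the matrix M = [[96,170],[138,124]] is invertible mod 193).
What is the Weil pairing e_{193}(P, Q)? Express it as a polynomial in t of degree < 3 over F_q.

638324595284 + 456730560523*t + 118622921825*t^2

The 193-Weil pairing on E[193] over F_{713757676201} is alternating-bilinear: e_{193}(P',Q') = e_{193}(P,Q)^det(M).
So e_{193}(P,Q) = e_{193}(P',Q')^{185}, since 24*185 = 1 mod 193.
n = 193 = (11000001)_2 (8 bits, wt 3); accumulate f_{193,P'}(Q'+S)/f_{193,P'}(S) along the 7-step ladder.
Miller gives e_{193}(P',Q') = 104857010454 + 473157694670*t + 195445829613*t^2 in F_{713757676201^3}.
(104857010454 + 473157694670*t + 195445829613*t^2)^{185} mod (713757676201,f) = 638324595284 + 456730560523*t + 118622921825*t^2.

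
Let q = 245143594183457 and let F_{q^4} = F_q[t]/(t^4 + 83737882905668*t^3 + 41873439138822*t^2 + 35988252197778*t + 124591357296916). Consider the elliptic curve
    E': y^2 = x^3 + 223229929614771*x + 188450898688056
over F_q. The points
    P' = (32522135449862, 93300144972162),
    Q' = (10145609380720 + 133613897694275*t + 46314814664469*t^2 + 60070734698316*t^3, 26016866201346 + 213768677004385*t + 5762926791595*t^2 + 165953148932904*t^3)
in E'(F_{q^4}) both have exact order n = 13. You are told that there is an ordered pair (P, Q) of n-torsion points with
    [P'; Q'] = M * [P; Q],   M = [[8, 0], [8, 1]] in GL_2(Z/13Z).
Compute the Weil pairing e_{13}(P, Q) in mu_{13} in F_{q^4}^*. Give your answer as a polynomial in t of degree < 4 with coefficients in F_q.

Alternating bilinearity on E[13] (values in mu_{13} in F_{245143594183457^4}) gives e(P',Q') = e(P,Q)^det(M).
det M = 8*1 - 0*8 = 8 = 8 (mod 13); 8^{-1} = 5 (mod 13).
4-bit Miller (1101) on E'/F_{245143594183457} with a'=223229929614771, b'=188450898688056: accumulate tangent/chord ratios at Q'+S and P'+S'.
e_{13}(P',Q') = 169553646840657 + 129287049409202*t + 193340306909691*t^2 + 28224352408614*t^3.
Raise to 5: e(P,Q) = 186341200479596 + 39382344960312*t + 132198241594066*t^2 + 9918158987672*t^3 in mu_{13}.

186341200479596 + 39382344960312*t + 132198241594066*t^2 + 9918158987672*t^3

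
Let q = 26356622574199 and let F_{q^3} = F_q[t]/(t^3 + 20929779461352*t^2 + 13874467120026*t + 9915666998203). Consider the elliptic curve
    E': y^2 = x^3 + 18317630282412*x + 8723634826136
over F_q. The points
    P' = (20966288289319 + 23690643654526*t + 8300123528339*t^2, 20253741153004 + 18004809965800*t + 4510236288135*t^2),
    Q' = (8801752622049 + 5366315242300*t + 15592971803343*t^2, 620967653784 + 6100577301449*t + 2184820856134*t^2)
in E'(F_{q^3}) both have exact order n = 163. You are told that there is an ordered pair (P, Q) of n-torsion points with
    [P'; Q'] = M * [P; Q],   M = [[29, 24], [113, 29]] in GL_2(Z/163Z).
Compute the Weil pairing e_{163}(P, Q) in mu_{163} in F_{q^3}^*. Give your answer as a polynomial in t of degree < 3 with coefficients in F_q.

5934233618292 + 23688826524457*t + 18523868907527*t^2

e_{163} is bilinear + alternating on E[163], so e_{163}(29*P + 24*Q, 113*P + 29*Q) = e_{163}(P,Q)^(29*29-24*113).
det(M) mod 163 = 85; its inverse in (Z/163)^* is 140 (check: 85*140 mod 163 = 1).
Double-and-add over 10100011: 8-1 doublings, 4-1 additions; each step l_{T,T}/v_{2T} or l_{T,P'}/v at Q'+S for random S.
f_P(D_Q)/f_Q(D_P) = 23507066789132 + 2961065020866*t + 5846115668362*t^2.
e_{163}(P,Q) = (23507066789132 + 2961065020866*t + 5846115668362*t^2)^{140} = 5934233618292 + 23688826524457*t + 18523868907527*t^2.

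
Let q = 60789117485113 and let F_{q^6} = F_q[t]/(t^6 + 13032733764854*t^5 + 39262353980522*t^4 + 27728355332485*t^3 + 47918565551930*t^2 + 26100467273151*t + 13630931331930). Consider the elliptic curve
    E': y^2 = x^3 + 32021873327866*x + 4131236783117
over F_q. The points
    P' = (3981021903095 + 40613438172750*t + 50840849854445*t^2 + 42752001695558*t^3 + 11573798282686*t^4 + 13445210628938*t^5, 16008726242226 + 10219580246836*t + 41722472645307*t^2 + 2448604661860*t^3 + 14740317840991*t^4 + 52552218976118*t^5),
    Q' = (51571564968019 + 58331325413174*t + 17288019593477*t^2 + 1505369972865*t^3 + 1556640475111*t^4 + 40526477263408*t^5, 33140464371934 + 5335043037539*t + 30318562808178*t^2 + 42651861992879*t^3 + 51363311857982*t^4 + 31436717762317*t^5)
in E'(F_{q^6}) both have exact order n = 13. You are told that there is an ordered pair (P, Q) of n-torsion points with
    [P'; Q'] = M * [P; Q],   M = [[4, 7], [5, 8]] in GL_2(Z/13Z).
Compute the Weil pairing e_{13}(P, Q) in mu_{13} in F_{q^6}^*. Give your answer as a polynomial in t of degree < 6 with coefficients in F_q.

49384943959897 + 50791403124492*t + 11729749509584*t^2 + 49249310973912*t^3 + 1084796705752*t^4 + 30723939317648*t^5

The 13-Weil pairing on E[13] over F_{60789117485113} is alternating-bilinear: e_{13}(P',Q') = e_{13}(P,Q)^det(M).
Inverting 10 mod 13: 4. Thus e_{13}(P,Q) = e(P',Q')^{4}.
n = 13 = (1101)_2 (4 bits, wt 3); accumulate f_{13,P'}(Q'+S)/f_{13,P'}(S) along the 3-step ladder.
Miller gives e_{13}(P',Q') = 22768136162358 + 31003656992510*t + 46568029980413*t^2 + 57049972185233*t^3 + 49756236425143*t^4 + 2187396599123*t^5 in F_{60789117485113^6}.
e_{13}(P,Q) = (22768136162358 + 31003656992510*t + 46568029980413*t^2 + 57049972185233*t^3 + 49756236425143*t^4 + 2187396599123*t^5)^{4} = 49384943959897 + 50791403124492*t + 11729749509584*t^2 + 49249310973912*t^3 + 1084796705752*t^4 + 30723939317648*t^5.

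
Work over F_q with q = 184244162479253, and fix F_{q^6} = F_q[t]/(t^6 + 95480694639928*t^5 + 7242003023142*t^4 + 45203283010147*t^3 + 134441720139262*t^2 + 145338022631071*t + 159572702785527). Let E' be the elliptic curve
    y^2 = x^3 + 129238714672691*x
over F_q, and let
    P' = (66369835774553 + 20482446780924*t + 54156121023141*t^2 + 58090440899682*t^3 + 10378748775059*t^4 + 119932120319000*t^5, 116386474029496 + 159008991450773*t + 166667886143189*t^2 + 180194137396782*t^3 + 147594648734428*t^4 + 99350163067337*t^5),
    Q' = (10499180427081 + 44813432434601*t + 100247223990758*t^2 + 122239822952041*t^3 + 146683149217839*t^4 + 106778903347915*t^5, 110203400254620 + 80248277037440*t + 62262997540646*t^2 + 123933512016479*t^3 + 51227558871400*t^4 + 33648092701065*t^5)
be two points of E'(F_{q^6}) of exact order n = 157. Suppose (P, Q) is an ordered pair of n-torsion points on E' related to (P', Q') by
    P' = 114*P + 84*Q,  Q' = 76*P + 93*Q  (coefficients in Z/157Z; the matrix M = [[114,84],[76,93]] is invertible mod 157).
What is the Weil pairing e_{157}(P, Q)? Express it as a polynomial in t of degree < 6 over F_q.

Under M = [[114,84],[76,93]] in GL_2(Z/157), e_{157}(P',Q') = e_{157}(P,Q)^(114*93-84*76 mod 157).
Hence e(P,Q) = e(P',Q')^{142} where 142 = 136^{-1} mod 157.
Run Miller on y^2=x^3+129238714672691*x over F_{184244162479253}: ladder 10011101 (8 bits); e = f_P(D_Q)/f_Q(D_P).
Miller gives e_{157}(P',Q') = 4946634497763 + 66901555730703*t + 125211538333453*t^2 + 173945358557221*t^3 + 17270248910156*t^4 + 116542667352046*t^5 in F_{184244162479253^6}.
Thus e_{157}(P,Q) = 100805007758343 + 2938300252817*t + 31260961760306*t^2 + 44473480289130*t^3 + 1012284386981*t^4 + 10556570556916*t^5.

100805007758343 + 2938300252817*t + 31260961760306*t^2 + 44473480289130*t^3 + 1012284386981*t^4 + 10556570556916*t^5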